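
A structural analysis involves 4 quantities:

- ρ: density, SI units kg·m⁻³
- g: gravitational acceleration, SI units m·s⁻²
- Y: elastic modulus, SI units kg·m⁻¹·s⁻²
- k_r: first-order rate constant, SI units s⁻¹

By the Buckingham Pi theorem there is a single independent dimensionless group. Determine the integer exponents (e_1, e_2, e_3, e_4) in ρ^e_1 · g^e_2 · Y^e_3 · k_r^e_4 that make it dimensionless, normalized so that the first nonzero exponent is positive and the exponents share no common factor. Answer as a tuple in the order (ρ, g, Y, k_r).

(1, 2, -1, -2)

M: e_1·(1) + e_2·(0) + e_3·(1) + e_4·(0) = 0
L: e_1·(-3) + e_2·(1) + e_3·(-1) + e_4·(0) = 0
T: e_1·(0) + e_2·(-2) + e_3·(-2) + e_4·(-1) = 0
Solving this homogeneous linear system for the smallest-integer solution (first nonzero entry positive) gives (1, 2, -1, -2).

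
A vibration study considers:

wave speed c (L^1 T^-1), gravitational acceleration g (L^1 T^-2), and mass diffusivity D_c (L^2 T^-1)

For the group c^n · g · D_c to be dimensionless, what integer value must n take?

-3

Balance the L exponent: (1)·n from c, plus (1) + (2) = 3 from the rest, must sum to zero.
n + 3 = 0, so n = -3.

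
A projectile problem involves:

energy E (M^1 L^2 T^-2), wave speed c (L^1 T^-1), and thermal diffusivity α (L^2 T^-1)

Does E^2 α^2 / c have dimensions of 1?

Sum the exponent of each base dimension across the product:
  M: 2·[E]_M − [c]_M + 2·[α]_M = 2·(1) − (0) + 2·(0) = 2
  L: 2·[E]_L − [c]_L + 2·[α]_L = 2·(2) − (1) + 2·(2) = 7
  T: 2·[E]_T − [c]_T + 2·[α]_T = 2·(-2) − (-1) + 2·(-1) = -5
Net dimensions [M² L⁷ T⁻⁵] ≠ [1] — not dimensionless.

no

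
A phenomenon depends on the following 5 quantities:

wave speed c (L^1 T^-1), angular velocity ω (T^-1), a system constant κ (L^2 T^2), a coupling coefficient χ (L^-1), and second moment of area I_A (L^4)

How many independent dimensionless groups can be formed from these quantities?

3

There are 5 variables and 2 base dimensions (L, T).
The dimension matrix has rank 2.
Independent dimensionless groups: 5 − 2 = 3.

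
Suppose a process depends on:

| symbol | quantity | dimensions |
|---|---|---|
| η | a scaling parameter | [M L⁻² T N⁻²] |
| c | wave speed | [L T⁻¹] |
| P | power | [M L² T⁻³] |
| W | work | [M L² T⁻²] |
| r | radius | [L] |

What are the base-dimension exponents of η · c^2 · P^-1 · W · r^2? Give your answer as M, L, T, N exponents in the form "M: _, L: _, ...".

M: 1, L: 2, T: 0, N: -2

Collect each base-dimension exponent across the product:
  M: (1) + 2·(0) − (1) + (1) + 2·(0) = 1
  L: (-2) + 2·(1) − (2) + (2) + 2·(1) = 2
  T: (1) + 2·(-1) − (-3) + (-2) + 2·(0) = 0
  N: (-2) + 2·(0) − (0) + (0) + 2·(0) = -2
So the dimensions are [M L² N⁻²].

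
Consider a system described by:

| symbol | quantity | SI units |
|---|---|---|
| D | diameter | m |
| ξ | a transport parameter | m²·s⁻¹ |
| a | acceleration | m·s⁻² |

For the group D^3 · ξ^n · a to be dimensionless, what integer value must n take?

-2

Balance the L exponent: (2)·n from ξ, plus 3·(1) + (1) = 4 from the rest, must sum to zero.
2n + 4 = 0, so n = -2.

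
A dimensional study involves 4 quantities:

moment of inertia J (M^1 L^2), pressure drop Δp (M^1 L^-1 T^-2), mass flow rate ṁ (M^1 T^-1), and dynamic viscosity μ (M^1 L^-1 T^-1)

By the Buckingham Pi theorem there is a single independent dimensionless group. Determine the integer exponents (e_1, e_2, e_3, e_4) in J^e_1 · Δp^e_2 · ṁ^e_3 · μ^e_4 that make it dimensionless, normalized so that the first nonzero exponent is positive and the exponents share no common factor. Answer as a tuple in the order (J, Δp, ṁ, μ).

M: e_1·(1) + e_2·(1) + e_3·(1) + e_4·(1) = 0
L: e_1·(2) + e_2·(-1) + e_3·(0) + e_4·(-1) = 0
T: e_1·(0) + e_2·(-2) + e_3·(-1) + e_4·(-1) = 0
Solving this homogeneous linear system for the smallest-integer solution (first nonzero entry positive) gives (1, 1, -3, 1).

(1, 1, -3, 1)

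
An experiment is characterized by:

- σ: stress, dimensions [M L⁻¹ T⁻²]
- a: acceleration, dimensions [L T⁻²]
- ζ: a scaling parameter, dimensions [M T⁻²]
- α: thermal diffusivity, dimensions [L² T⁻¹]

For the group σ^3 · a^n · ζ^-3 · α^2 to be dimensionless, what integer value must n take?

Balance the L exponent: (1)·n from a, plus 3·(-1) − 3·(0) + 2·(2) = 1 from the rest, must sum to zero.
n + 1 = 0, so n = -1.

-1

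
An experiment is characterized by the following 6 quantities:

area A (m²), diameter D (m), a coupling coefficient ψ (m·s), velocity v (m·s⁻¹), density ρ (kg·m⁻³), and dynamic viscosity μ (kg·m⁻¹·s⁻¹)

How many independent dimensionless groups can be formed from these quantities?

There are 6 variables and 3 base dimensions (M, L, T).
The dimension matrix has rank 3.
Independent dimensionless groups: 6 − 3 = 3.

3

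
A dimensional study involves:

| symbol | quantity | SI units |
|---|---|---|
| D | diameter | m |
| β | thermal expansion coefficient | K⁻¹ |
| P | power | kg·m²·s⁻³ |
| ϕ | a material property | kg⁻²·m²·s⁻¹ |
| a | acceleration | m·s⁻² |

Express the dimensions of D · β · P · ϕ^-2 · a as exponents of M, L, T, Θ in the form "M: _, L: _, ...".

M: 5, L: 0, T: -3, Θ: -1

Collect each base-dimension exponent across the product:
  M: (0) + (0) + (1) − 2·(-2) + (0) = 5
  L: (1) + (0) + (2) − 2·(2) + (1) = 0
  T: (0) + (0) + (-3) − 2·(-1) + (-2) = -3
  Θ: (0) + (-1) + (0) − 2·(0) + (0) = -1
So the dimensions are [M⁵ T⁻³ Θ⁻¹].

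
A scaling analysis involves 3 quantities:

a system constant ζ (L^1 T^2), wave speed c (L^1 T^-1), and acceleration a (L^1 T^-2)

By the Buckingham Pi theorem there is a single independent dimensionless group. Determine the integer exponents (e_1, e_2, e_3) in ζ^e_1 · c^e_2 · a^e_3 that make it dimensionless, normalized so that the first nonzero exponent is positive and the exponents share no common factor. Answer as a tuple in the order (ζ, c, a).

L: e_1·(1) + e_2·(1) + e_3·(1) = 0
T: e_1·(2) + e_2·(-1) + e_3·(-2) = 0
Solving this homogeneous linear system for the smallest-integer solution (first nonzero entry positive) gives (1, -4, 3).

(1, -4, 3)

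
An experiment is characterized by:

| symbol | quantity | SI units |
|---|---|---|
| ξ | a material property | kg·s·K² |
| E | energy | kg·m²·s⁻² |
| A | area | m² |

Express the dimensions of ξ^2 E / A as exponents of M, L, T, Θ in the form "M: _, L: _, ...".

Collect each base-dimension exponent across the product:
  M: 2·(1) + (1) − (0) = 3
  L: 2·(0) + (2) − (2) = 0
  T: 2·(1) + (-2) − (0) = 0
  Θ: 2·(2) + (0) − (0) = 4
So the dimensions are [M³ Θ⁴].

M: 3, L: 0, T: 0, Θ: 4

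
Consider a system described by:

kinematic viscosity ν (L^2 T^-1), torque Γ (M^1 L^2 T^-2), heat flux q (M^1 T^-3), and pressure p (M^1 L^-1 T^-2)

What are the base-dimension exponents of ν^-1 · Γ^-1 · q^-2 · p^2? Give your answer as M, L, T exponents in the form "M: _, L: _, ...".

M: -1, L: -6, T: 5

Collect each base-dimension exponent across the product:
  M: −(0) − (1) − 2·(1) + 2·(1) = -1
  L: −(2) − (2) − 2·(0) + 2·(-1) = -6
  T: −(-1) − (-2) − 2·(-3) + 2·(-2) = 5
So the dimensions are [M⁻¹ L⁻⁶ T⁵].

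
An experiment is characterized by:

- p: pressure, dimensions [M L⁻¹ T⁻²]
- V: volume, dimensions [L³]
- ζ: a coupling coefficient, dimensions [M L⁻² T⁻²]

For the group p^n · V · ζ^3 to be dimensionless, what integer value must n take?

Balance the M exponent: (1)·n from p, plus (0) + 3·(1) = 3 from the rest, must sum to zero.
n + 3 = 0, so n = -3.

-3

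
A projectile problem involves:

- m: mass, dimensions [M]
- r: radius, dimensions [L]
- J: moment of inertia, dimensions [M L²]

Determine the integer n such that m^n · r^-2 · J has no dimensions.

-1

Balance the M exponent: (1)·n from m, plus −2·(0) + (1) = 1 from the rest, must sum to zero.
n + 1 = 0, so n = -1.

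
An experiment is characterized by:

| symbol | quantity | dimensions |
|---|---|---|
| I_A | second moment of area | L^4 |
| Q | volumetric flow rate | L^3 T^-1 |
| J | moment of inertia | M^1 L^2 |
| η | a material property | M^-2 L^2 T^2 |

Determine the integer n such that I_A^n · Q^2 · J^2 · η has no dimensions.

-3

Balance the L exponent: (4)·n from I_A, plus 2·(3) + 2·(2) + (2) = 12 from the rest, must sum to zero.
4n + 12 = 0, so n = -3.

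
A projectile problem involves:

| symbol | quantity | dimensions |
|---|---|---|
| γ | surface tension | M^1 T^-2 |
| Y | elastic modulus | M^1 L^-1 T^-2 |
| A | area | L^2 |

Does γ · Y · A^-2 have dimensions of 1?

Sum the exponent of each base dimension across the product:
  M: [γ]_M + [Y]_M − 2·[A]_M = (1) + (1) − 2·(0) = 2
  L: [γ]_L + [Y]_L − 2·[A]_L = (0) + (-1) − 2·(2) = -5
  T: [γ]_T + [Y]_T − 2·[A]_T = (-2) + (-2) − 2·(0) = -4
Net dimensions [M² L⁻⁵ T⁻⁴] ≠ [1] — not dimensionless.

no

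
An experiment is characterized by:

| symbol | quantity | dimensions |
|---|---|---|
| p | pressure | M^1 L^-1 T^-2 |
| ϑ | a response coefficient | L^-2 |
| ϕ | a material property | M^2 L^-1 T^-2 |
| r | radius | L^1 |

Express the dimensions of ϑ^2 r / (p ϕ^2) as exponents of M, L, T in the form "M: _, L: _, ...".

Collect each base-dimension exponent across the product:
  M: −(1) + 2·(0) − 2·(2) + (0) = -5
  L: −(-1) + 2·(-2) − 2·(-1) + (1) = 0
  T: −(-2) + 2·(0) − 2·(-2) + (0) = 6
So the dimensions are [M⁻⁵ T⁶].

M: -5, L: 0, T: 6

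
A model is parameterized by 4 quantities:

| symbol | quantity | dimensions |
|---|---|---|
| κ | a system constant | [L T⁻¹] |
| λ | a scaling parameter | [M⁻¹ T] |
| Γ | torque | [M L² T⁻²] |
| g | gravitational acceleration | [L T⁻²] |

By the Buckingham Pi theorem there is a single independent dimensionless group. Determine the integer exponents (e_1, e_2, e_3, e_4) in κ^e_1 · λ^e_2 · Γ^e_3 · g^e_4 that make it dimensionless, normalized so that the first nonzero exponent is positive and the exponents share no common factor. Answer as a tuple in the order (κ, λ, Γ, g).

M: e_1·(0) + e_2·(-1) + e_3·(1) + e_4·(0) = 0
L: e_1·(1) + e_2·(0) + e_3·(2) + e_4·(1) = 0
T: e_1·(-1) + e_2·(1) + e_3·(-2) + e_4·(-2) = 0
Solving this homogeneous linear system for the smallest-integer solution (first nonzero entry positive) gives (3, -1, -1, -1).

(3, -1, -1, -1)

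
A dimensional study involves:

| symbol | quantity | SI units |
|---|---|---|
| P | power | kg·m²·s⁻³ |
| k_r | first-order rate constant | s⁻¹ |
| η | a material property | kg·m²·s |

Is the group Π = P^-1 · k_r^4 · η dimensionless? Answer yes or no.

yes

Sum the exponent of each base dimension across the product:
  M: −[P]_M + 4·[k_r]_M + [η]_M = −(1) + 4·(0) + (1) = 0
  L: −[P]_L + 4·[k_r]_L + [η]_L = −(2) + 4·(0) + (2) = 0
  T: −[P]_T + 4·[k_r]_T + [η]_T = −(-3) + 4·(-1) + (1) = 0
All base exponents vanish — dimensionless.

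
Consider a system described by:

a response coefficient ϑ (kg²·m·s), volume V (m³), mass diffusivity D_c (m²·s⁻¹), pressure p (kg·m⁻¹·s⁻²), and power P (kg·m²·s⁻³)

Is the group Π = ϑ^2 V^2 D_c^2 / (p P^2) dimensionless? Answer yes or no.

Sum the exponent of each base dimension across the product:
  M: 2·[ϑ]_M + 2·[V]_M + 2·[D_c]_M − [p]_M − 2·[P]_M = 2·(2) + 2·(0) + 2·(0) − (1) − 2·(1) = 1
  L: 2·[ϑ]_L + 2·[V]_L + 2·[D_c]_L − [p]_L − 2·[P]_L = 2·(1) + 2·(3) + 2·(2) − (-1) − 2·(2) = 9
  T: 2·[ϑ]_T + 2·[V]_T + 2·[D_c]_T − [p]_T − 2·[P]_T = 2·(1) + 2·(0) + 2·(-1) − (-2) − 2·(-3) = 8
Net dimensions [M L⁹ T⁸] ≠ [1] — not dimensionless.

no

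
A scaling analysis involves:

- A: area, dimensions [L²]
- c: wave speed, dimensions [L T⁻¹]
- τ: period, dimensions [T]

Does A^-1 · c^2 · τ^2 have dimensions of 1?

yes

Sum the exponent of each base dimension across the product:
  M: −[A]_M + 2·[c]_M + 2·[τ]_M = −(0) + 2·(0) + 2·(0) = 0
  L: −[A]_L + 2·[c]_L + 2·[τ]_L = −(2) + 2·(1) + 2·(0) = 0
  T: −[A]_T + 2·[c]_T + 2·[τ]_T = −(0) + 2·(-1) + 2·(1) = 0
  Θ: −[A]_Θ + 2·[c]_Θ + 2·[τ]_Θ = −(0) + 2·(0) + 2·(0) = 0
All base exponents vanish — dimensionless.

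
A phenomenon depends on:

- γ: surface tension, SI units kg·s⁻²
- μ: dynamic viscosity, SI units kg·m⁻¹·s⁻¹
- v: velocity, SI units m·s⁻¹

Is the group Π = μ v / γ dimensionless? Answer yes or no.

yes

Sum the exponent of each base dimension across the product:
  M: −[γ]_M + [μ]_M + [v]_M = −(1) + (1) + (0) = 0
  L: −[γ]_L + [μ]_L + [v]_L = −(0) + (-1) + (1) = 0
  T: −[γ]_T + [μ]_T + [v]_T = −(-2) + (-1) + (-1) = 0
All base exponents vanish — dimensionless.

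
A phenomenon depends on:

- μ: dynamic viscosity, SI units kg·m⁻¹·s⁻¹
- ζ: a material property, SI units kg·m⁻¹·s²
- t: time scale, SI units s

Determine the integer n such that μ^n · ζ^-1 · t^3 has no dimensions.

1

Balance the M exponent: (1)·n from μ, plus −(1) + 3·(0) = -1 from the rest, must sum to zero.
n − 1 = 0, so n = 1.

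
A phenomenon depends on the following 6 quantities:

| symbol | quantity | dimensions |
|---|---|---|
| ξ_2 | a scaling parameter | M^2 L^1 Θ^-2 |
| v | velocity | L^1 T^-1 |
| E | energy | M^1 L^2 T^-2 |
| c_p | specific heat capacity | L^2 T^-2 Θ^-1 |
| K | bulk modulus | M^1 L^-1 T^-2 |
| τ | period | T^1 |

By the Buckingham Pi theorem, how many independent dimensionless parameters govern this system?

There are 6 variables and 4 base dimensions (M, L, T, Θ).
The dimension matrix has rank 4.
Independent dimensionless groups: 6 − 4 = 2.

2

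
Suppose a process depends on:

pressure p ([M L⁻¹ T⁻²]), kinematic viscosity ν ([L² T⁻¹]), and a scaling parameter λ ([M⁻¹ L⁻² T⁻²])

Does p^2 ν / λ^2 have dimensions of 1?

no

Sum the exponent of each base dimension across the product:
  M: 2·[p]_M + [ν]_M − 2·[λ]_M = 2·(1) + (0) − 2·(-1) = 4
  L: 2·[p]_L + [ν]_L − 2·[λ]_L = 2·(-1) + (2) − 2·(-2) = 4
  T: 2·[p]_T + [ν]_T − 2·[λ]_T = 2·(-2) + (-1) − 2·(-2) = -1
Net dimensions [M⁴ L⁴ T⁻¹] ≠ [1] — not dimensionless.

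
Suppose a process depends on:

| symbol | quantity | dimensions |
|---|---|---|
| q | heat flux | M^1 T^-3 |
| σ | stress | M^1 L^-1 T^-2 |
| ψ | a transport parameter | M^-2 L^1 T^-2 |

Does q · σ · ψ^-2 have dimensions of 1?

Sum the exponent of each base dimension across the product:
  M: [q]_M + [σ]_M − 2·[ψ]_M = (1) + (1) − 2·(-2) = 6
  L: [q]_L + [σ]_L − 2·[ψ]_L = (0) + (-1) − 2·(1) = -3
  T: [q]_T + [σ]_T − 2·[ψ]_T = (-3) + (-2) − 2·(-2) = -1
Net dimensions [M⁶ L⁻³ T⁻¹] ≠ [1] — not dimensionless.

no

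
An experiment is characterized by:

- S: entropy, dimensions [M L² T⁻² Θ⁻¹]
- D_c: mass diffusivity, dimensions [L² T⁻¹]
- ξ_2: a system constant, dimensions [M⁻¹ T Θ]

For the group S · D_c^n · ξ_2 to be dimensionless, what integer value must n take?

-1

Balance the L exponent: (2)·n from D_c, plus (2) + (0) = 2 from the rest, must sum to zero.
2n + 2 = 0, so n = -1.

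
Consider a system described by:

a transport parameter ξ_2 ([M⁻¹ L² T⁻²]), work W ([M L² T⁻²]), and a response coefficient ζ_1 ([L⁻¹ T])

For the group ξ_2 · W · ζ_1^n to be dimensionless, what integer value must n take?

4

Balance the L exponent: (-1)·n from ζ_1, plus (2) + (2) = 4 from the rest, must sum to zero.
−n + 4 = 0, so n = 4.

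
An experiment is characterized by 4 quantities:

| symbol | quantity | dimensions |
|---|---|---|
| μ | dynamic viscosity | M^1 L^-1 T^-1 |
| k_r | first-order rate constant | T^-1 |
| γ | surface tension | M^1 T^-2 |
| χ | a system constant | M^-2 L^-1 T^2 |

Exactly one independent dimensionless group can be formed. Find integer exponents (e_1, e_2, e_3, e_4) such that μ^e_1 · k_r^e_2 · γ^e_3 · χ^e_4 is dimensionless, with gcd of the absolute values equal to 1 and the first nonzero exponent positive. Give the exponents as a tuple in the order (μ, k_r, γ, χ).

M: e_1·(1) + e_2·(0) + e_3·(1) + e_4·(-2) = 0
L: e_1·(-1) + e_2·(0) + e_3·(0) + e_4·(-1) = 0
T: e_1·(-1) + e_2·(-1) + e_3·(-2) + e_4·(2) = 0
Solving this homogeneous linear system for the smallest-integer solution (first nonzero entry positive) gives (1, 3, -3, -1).

(1, 3, -3, -1)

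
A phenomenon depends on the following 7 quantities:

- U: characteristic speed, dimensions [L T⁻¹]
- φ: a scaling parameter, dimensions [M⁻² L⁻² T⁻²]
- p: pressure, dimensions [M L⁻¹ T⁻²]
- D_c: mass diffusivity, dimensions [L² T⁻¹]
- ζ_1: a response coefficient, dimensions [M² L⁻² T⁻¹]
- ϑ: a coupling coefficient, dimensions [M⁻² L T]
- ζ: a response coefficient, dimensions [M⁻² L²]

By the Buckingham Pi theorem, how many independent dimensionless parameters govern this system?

There are 7 variables and 3 base dimensions (M, L, T).
The dimension matrix has rank 3.
Independent dimensionless groups: 7 − 3 = 4.

4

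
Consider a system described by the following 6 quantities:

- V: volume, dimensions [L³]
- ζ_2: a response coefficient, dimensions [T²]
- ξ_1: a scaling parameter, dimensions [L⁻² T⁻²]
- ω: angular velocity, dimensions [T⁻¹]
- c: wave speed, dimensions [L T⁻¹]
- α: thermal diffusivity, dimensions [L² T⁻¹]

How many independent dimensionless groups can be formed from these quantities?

There are 6 variables and 2 base dimensions (L, T).
The dimension matrix has rank 2.
Independent dimensionless groups: 6 − 2 = 4.

4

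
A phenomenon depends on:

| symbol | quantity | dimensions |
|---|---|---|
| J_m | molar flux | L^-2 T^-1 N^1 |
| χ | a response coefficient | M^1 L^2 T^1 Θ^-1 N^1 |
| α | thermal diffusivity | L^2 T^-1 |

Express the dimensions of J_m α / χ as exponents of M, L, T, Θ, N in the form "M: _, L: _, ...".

Collect each base-dimension exponent across the product:
  M: (0) − (1) + (0) = -1
  L: (-2) − (2) + (2) = -2
  T: (-1) − (1) + (-1) = -3
  Θ: (0) − (-1) + (0) = 1
  N: (1) − (1) + (0) = 0
So the dimensions are [M⁻¹ L⁻² T⁻³ Θ].

M: -1, L: -2, T: -3, Θ: 1, N: 0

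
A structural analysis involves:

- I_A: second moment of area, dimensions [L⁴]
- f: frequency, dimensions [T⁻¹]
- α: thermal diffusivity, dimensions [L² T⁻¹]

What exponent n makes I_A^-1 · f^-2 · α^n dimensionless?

2

Balance the L exponent: (2)·n from α, plus −(4) − 2·(0) = -4 from the rest, must sum to zero.
2n − 4 = 0, so n = 2.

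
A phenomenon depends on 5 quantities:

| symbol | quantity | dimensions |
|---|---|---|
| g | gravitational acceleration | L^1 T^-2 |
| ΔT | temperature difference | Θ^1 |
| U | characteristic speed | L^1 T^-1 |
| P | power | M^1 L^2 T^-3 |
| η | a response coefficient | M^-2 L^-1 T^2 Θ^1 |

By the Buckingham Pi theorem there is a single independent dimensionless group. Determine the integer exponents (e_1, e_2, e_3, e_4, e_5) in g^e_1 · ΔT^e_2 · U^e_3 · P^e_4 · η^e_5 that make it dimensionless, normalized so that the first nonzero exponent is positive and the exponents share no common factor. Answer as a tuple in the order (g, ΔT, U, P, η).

(1, 1, 2, -2, -1)

M: e_1·(0) + e_2·(0) + e_3·(0) + e_4·(1) + e_5·(-2) = 0
L: e_1·(1) + e_2·(0) + e_3·(1) + e_4·(2) + e_5·(-1) = 0
T: e_1·(-2) + e_2·(0) + e_3·(-1) + e_4·(-3) + e_5·(2) = 0
Θ: e_1·(0) + e_2·(1) + e_3·(0) + e_4·(0) + e_5·(1) = 0
Solving this homogeneous linear system for the smallest-integer solution (first nonzero entry positive) gives (1, 1, 2, -2, -1).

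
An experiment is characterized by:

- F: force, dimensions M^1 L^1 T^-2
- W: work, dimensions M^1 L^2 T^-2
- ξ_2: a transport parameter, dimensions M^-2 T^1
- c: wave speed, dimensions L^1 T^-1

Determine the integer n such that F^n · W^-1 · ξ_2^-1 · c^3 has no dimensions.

Balance the M exponent: (1)·n from F, plus −(1) − (-2) + 3·(0) = 1 from the rest, must sum to zero.
n + 1 = 0, so n = -1.

-1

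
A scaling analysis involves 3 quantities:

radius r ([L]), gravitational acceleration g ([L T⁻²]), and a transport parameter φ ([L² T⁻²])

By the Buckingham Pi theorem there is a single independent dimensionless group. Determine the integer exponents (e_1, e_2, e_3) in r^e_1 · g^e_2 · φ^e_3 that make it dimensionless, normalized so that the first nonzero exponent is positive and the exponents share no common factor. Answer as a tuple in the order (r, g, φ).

(1, 1, -1)

L: e_1·(1) + e_2·(1) + e_3·(2) = 0
T: e_1·(0) + e_2·(-2) + e_3·(-2) = 0
Solving this homogeneous linear system for the smallest-integer solution (first nonzero entry positive) gives (1, 1, -1).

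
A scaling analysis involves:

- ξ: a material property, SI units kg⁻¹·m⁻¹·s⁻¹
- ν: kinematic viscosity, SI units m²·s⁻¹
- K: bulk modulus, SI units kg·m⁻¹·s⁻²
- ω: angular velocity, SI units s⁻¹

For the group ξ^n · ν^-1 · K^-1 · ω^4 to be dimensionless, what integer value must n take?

-1

Balance the M exponent: (-1)·n from ξ, plus −(0) − (1) + 4·(0) = -1 from the rest, must sum to zero.
−n − 1 = 0, so n = -1.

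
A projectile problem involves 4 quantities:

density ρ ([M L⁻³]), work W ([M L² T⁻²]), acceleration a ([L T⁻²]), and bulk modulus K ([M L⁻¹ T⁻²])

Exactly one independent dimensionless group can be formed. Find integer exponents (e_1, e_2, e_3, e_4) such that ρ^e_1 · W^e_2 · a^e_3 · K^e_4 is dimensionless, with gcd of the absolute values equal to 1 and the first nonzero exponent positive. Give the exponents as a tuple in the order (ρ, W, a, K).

(3, 1, 3, -4)

M: e_1·(1) + e_2·(1) + e_3·(0) + e_4·(1) = 0
L: e_1·(-3) + e_2·(2) + e_3·(1) + e_4·(-1) = 0
T: e_1·(0) + e_2·(-2) + e_3·(-2) + e_4·(-2) = 0
Solving this homogeneous linear system for the smallest-integer solution (first nonzero entry positive) gives (3, 1, 3, -4).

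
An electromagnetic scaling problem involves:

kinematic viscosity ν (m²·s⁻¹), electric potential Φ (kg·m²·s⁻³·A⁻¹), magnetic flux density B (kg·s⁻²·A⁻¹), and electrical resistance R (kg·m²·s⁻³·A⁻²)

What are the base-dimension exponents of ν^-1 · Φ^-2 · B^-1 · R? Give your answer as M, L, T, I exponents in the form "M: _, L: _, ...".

Collect each base-dimension exponent across the product:
  M: −(0) − 2·(1) − (1) + (1) = -2
  L: −(2) − 2·(2) − (0) + (2) = -4
  T: −(-1) − 2·(-3) − (-2) + (-3) = 6
  I: −(0) − 2·(-1) − (-1) + (-2) = 1
So the dimensions are [M⁻² L⁻⁴ T⁶ I].

M: -2, L: -4, T: 6, I: 1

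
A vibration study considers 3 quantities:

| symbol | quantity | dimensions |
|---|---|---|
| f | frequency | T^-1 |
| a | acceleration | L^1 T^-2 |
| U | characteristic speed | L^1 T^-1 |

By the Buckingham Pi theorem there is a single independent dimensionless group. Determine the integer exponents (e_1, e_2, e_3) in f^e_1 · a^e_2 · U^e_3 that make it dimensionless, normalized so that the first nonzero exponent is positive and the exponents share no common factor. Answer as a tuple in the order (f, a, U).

(1, -1, 1)

L: e_1·(0) + e_2·(1) + e_3·(1) = 0
T: e_1·(-1) + e_2·(-2) + e_3·(-1) = 0
Solving this homogeneous linear system for the smallest-integer solution (first nonzero entry positive) gives (1, -1, 1).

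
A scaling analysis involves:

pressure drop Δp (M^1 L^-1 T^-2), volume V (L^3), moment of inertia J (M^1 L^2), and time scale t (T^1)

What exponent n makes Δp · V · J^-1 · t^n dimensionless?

Balance the T exponent: (1)·n from t, plus (-2) + (0) − (0) = -2 from the rest, must sum to zero.
n − 2 = 0, so n = 2.

2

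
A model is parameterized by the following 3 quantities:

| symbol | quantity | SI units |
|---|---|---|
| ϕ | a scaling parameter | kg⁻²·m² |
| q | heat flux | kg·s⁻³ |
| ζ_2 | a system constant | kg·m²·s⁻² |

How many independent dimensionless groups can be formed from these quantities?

0

There are 3 variables and 3 base dimensions (M, L, T).
The dimension matrix has rank 3.
Independent dimensionless groups: 3 − 3 = 0.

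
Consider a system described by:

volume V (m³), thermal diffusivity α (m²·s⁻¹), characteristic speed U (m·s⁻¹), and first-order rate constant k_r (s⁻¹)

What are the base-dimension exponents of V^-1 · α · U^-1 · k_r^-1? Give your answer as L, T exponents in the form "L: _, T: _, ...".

L: -2, T: 1

Collect each base-dimension exponent across the product:
  L: −(3) + (2) − (1) − (0) = -2
  T: −(0) + (-1) − (-1) − (-1) = 1
So the dimensions are [L⁻² T].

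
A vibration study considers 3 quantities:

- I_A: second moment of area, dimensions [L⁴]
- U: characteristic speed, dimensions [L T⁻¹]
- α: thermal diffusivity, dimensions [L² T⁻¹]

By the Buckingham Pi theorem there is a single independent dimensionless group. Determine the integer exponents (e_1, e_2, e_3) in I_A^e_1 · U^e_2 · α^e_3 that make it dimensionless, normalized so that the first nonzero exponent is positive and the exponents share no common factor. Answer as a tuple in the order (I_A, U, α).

L: e_1·(4) + e_2·(1) + e_3·(2) = 0
T: e_1·(0) + e_2·(-1) + e_3·(-1) = 0
Solving this homogeneous linear system for the smallest-integer solution (first nonzero entry positive) gives (1, 4, -4).

(1, 4, -4)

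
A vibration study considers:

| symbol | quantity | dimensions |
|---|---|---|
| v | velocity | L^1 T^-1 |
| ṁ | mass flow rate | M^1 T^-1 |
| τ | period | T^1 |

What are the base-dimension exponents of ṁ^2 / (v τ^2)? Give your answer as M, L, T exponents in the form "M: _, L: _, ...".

Collect each base-dimension exponent across the product:
  M: −(0) + 2·(1) − 2·(0) = 2
  L: −(1) + 2·(0) − 2·(0) = -1
  T: −(-1) + 2·(-1) − 2·(1) = -3
So the dimensions are [M² L⁻¹ T⁻³].

M: 2, L: -1, T: -3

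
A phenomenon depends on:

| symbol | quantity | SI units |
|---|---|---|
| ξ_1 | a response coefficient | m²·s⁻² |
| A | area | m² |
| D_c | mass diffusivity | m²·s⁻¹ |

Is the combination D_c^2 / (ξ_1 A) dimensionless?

Sum the exponent of each base dimension across the product:
  L: −[ξ_1]_L − [A]_L + 2·[D_c]_L = −(2) − (2) + 2·(2) = 0
  T: −[ξ_1]_T − [A]_T + 2·[D_c]_T = −(-2) − (0) + 2·(-1) = 0
All base exponents vanish — dimensionless.

yes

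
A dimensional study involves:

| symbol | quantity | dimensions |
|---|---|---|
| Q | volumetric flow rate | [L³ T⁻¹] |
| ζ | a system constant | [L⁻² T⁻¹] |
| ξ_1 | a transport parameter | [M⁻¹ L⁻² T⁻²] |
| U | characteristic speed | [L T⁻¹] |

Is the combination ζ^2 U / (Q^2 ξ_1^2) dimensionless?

no

Sum the exponent of each base dimension across the product:
  M: −2·[Q]_M + 2·[ζ]_M − 2·[ξ_1]_M + [U]_M = −2·(0) + 2·(0) − 2·(-1) + (0) = 2
  L: −2·[Q]_L + 2·[ζ]_L − 2·[ξ_1]_L + [U]_L = −2·(3) + 2·(-2) − 2·(-2) + (1) = -5
  T: −2·[Q]_T + 2·[ζ]_T − 2·[ξ_1]_T + [U]_T = −2·(-1) + 2·(-1) − 2·(-2) + (-1) = 3
Net dimensions [M² L⁻⁵ T³] ≠ [1] — not dimensionless.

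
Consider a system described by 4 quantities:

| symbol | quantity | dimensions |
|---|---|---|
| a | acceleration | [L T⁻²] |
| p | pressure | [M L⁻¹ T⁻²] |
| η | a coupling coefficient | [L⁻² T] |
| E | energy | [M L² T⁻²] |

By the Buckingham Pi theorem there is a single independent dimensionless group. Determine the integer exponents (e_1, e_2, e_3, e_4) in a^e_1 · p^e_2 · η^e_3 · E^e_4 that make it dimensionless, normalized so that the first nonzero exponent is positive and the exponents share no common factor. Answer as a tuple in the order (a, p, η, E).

M: e_1·(0) + e_2·(1) + e_3·(0) + e_4·(1) = 0
L: e_1·(1) + e_2·(-1) + e_3·(-2) + e_4·(2) = 0
T: e_1·(-2) + e_2·(-2) + e_3·(1) + e_4·(-2) = 0
Solving this homogeneous linear system for the smallest-integer solution (first nonzero entry positive) gives (1, -1, 2, 1).

(1, -1, 2, 1)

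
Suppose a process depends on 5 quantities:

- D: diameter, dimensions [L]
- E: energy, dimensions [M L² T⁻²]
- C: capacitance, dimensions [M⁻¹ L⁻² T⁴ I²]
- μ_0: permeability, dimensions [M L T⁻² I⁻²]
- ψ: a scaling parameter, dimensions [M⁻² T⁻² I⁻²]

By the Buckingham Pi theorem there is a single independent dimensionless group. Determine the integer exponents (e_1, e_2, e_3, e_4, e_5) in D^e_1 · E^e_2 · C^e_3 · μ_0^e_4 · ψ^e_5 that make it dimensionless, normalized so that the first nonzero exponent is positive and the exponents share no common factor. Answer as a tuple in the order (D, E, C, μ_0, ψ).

M: e_1·(0) + e_2·(1) + e_3·(-1) + e_4·(1) + e_5·(-2) = 0
L: e_1·(1) + e_2·(2) + e_3·(-2) + e_4·(1) + e_5·(0) = 0
T: e_1·(0) + e_2·(-2) + e_3·(4) + e_4·(-2) + e_5·(-2) = 0
I: e_1·(0) + e_2·(0) + e_3·(2) + e_4·(-2) + e_5·(-2) = 0
Solving this homogeneous linear system for the smallest-integer solution (first nonzero entry positive) gives (2, -3, -3, -2, -1).

(2, -3, -3, -2, -1)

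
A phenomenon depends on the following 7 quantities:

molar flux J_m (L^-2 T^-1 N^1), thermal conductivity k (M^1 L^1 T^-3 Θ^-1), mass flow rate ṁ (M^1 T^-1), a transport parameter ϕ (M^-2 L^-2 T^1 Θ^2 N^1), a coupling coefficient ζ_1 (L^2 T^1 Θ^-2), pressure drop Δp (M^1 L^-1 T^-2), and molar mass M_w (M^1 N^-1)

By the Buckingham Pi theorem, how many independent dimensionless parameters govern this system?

2

There are 7 variables and 5 base dimensions (M, L, T, Θ, N).
The dimension matrix has rank 5.
Independent dimensionless groups: 7 − 5 = 2.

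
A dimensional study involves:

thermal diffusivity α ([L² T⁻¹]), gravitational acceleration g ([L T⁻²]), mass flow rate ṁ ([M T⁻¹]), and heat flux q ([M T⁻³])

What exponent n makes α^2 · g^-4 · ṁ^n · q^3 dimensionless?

-3

Balance the M exponent: (1)·n from ṁ, plus 2·(0) − 4·(0) + 3·(1) = 3 from the rest, must sum to zero.
n + 3 = 0, so n = -3.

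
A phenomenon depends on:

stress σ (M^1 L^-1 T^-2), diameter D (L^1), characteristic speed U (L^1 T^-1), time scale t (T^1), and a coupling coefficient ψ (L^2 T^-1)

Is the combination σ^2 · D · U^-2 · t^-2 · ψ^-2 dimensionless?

no

Sum the exponent of each base dimension across the product:
  M: 2·[σ]_M + [D]_M − 2·[U]_M − 2·[t]_M − 2·[ψ]_M = 2·(1) + (0) − 2·(0) − 2·(0) − 2·(0) = 2
  L: 2·[σ]_L + [D]_L − 2·[U]_L − 2·[t]_L − 2·[ψ]_L = 2·(-1) + (1) − 2·(1) − 2·(0) − 2·(2) = -7
  T: 2·[σ]_T + [D]_T − 2·[U]_T − 2·[t]_T − 2·[ψ]_T = 2·(-2) + (0) − 2·(-1) − 2·(1) − 2·(-1) = -2
Net dimensions [M² L⁻⁷ T⁻²] ≠ [1] — not dimensionless.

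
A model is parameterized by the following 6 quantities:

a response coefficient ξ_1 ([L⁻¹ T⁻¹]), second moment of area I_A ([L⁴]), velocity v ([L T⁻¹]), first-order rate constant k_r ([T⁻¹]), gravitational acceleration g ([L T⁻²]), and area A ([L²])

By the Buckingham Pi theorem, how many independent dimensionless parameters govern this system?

4

There are 6 variables and 2 base dimensions (L, T).
The dimension matrix has rank 2.
Independent dimensionless groups: 6 − 2 = 4.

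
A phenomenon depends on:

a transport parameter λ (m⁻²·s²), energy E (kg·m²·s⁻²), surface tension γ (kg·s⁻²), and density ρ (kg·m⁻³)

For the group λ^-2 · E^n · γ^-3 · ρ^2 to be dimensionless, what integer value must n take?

Balance the M exponent: (1)·n from E, plus −2·(0) − 3·(1) + 2·(1) = -1 from the rest, must sum to zero.
n − 1 = 0, so n = 1.

1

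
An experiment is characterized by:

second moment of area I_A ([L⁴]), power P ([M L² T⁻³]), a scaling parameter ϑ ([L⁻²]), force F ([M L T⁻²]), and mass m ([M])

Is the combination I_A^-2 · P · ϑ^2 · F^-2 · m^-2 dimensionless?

no

Sum the exponent of each base dimension across the product:
  M: −2·[I_A]_M + [P]_M + 2·[ϑ]_M − 2·[F]_M − 2·[m]_M = −2·(0) + (1) + 2·(0) − 2·(1) − 2·(1) = -3
  L: −2·[I_A]_L + [P]_L + 2·[ϑ]_L − 2·[F]_L − 2·[m]_L = −2·(4) + (2) + 2·(-2) − 2·(1) − 2·(0) = -12
  T: −2·[I_A]_T + [P]_T + 2·[ϑ]_T − 2·[F]_T − 2·[m]_T = −2·(0) + (-3) + 2·(0) − 2·(-2) − 2·(0) = 1
Net dimensions [M⁻³ L⁻¹² T] ≠ [1] — not dimensionless.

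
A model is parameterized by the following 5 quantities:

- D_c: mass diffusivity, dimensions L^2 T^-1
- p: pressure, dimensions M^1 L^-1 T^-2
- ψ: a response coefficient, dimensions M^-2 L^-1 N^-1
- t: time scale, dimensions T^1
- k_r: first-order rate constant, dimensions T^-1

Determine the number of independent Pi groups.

1

There are 5 variables and 4 base dimensions (M, L, T, N).
The dimension matrix has rank 4.
Independent dimensionless groups: 5 − 4 = 1.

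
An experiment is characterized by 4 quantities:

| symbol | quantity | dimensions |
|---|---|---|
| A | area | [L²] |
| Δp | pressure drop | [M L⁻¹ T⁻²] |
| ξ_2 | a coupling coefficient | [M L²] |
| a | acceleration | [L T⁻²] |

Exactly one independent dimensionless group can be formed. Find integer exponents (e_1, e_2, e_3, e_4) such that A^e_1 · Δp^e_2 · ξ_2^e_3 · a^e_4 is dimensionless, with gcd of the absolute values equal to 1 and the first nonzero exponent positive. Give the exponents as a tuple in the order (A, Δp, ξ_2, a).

(2, 1, -1, -1)

M: e_1·(0) + e_2·(1) + e_3·(1) + e_4·(0) = 0
L: e_1·(2) + e_2·(-1) + e_3·(2) + e_4·(1) = 0
T: e_1·(0) + e_2·(-2) + e_3·(0) + e_4·(-2) = 0
Solving this homogeneous linear system for the smallest-integer solution (first nonzero entry positive) gives (2, 1, -1, -1).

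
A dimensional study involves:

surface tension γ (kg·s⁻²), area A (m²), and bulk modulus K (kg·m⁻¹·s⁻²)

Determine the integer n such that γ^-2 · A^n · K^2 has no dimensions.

Balance the L exponent: (2)·n from A, plus −2·(0) + 2·(-1) = -2 from the rest, must sum to zero.
2n − 2 = 0, so n = 1.

1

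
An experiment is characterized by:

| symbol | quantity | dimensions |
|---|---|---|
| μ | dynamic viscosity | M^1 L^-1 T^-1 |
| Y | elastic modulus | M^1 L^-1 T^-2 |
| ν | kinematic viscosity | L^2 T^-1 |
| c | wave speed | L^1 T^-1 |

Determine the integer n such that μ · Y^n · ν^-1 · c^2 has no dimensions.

-1

Balance the M exponent: (1)·n from Y, plus (1) − (0) + 2·(0) = 1 from the rest, must sum to zero.
n + 1 = 0, so n = -1.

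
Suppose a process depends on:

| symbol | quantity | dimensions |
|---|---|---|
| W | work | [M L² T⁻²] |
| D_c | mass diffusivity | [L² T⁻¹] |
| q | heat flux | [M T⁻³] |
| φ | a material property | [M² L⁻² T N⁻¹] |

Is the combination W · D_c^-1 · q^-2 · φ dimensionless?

no

Sum the exponent of each base dimension across the product:
  M: [W]_M − [D_c]_M − 2·[q]_M + [φ]_M = (1) − (0) − 2·(1) + (2) = 1
  L: [W]_L − [D_c]_L − 2·[q]_L + [φ]_L = (2) − (2) − 2·(0) + (-2) = -2
  T: [W]_T − [D_c]_T − 2·[q]_T + [φ]_T = (-2) − (-1) − 2·(-3) + (1) = 6
  N: [W]_N − [D_c]_N − 2·[q]_N + [φ]_N = (0) − (0) − 2·(0) + (-1) = -1
Net dimensions [M L⁻² T⁶ N⁻¹] ≠ [1] — not dimensionless.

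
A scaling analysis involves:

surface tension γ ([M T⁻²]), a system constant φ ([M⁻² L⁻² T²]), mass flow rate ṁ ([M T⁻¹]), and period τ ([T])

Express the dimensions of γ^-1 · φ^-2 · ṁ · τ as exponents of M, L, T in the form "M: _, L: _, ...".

M: 4, L: 4, T: -2

Collect each base-dimension exponent across the product:
  M: −(1) − 2·(-2) + (1) + (0) = 4
  L: −(0) − 2·(-2) + (0) + (0) = 4
  T: −(-2) − 2·(2) + (-1) + (1) = -2
So the dimensions are [M⁴ L⁴ T⁻²].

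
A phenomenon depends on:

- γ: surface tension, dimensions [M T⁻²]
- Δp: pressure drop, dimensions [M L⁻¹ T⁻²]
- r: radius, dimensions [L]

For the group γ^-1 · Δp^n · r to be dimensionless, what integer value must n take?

1

Balance the M exponent: (1)·n from Δp, plus −(1) + (0) = -1 from the rest, must sum to zero.
n − 1 = 0, so n = 1.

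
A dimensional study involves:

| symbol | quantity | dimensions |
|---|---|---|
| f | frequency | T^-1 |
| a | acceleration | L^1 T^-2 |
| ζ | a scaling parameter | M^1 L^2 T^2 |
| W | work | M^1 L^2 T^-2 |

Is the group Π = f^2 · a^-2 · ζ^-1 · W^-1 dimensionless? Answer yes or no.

no

Sum the exponent of each base dimension across the product:
  M: 2·[f]_M − 2·[a]_M − [ζ]_M − [W]_M = 2·(0) − 2·(0) − (1) − (1) = -2
  L: 2·[f]_L − 2·[a]_L − [ζ]_L − [W]_L = 2·(0) − 2·(1) − (2) − (2) = -6
  T: 2·[f]_T − 2·[a]_T − [ζ]_T − [W]_T = 2·(-1) − 2·(-2) − (2) − (-2) = 2
Net dimensions [M⁻² L⁻⁶ T²] ≠ [1] — not dimensionless.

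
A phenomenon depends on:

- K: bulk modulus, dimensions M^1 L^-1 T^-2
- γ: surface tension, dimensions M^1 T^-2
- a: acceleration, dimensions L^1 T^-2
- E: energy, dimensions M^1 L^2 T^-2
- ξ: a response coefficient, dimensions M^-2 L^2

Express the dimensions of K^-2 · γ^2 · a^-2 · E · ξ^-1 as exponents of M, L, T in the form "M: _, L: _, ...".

Collect each base-dimension exponent across the product:
  M: −2·(1) + 2·(1) − 2·(0) + (1) − (-2) = 3
  L: −2·(-1) + 2·(0) − 2·(1) + (2) − (2) = 0
  T: −2·(-2) + 2·(-2) − 2·(-2) + (-2) − (0) = 2
So the dimensions are [M³ T²].

M: 3, L: 0, T: 2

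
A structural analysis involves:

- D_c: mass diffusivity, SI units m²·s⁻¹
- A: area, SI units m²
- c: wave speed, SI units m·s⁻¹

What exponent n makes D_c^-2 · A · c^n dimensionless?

2

Balance the L exponent: (1)·n from c, plus −2·(2) + (2) = -2 from the rest, must sum to zero.
n − 2 = 0, so n = 2.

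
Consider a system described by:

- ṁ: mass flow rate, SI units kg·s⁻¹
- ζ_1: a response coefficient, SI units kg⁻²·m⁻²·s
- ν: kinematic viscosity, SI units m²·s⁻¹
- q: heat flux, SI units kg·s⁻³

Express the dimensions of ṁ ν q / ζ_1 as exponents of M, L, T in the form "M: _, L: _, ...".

Collect each base-dimension exponent across the product:
  M: (1) − (-2) + (0) + (1) = 4
  L: (0) − (-2) + (2) + (0) = 4
  T: (-1) − (1) + (-1) + (-3) = -6
So the dimensions are [M⁴ L⁴ T⁻⁶].

M: 4, L: 4, T: -6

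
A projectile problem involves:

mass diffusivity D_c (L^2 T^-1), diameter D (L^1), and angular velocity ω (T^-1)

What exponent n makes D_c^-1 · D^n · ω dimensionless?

Balance the L exponent: (1)·n from D, plus −(2) + (0) = -2 from the rest, must sum to zero.
n − 2 = 0, so n = 2.

2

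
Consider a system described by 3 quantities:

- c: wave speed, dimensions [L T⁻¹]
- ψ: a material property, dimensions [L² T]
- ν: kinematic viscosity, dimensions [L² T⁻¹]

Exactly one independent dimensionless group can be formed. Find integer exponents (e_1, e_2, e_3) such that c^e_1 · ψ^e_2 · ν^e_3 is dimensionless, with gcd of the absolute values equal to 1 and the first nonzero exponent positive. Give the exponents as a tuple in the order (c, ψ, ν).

L: e_1·(1) + e_2·(2) + e_3·(2) = 0
T: e_1·(-1) + e_2·(1) + e_3·(-1) = 0
Solving this homogeneous linear system for the smallest-integer solution (first nonzero entry positive) gives (4, 1, -3).

(4, 1, -3)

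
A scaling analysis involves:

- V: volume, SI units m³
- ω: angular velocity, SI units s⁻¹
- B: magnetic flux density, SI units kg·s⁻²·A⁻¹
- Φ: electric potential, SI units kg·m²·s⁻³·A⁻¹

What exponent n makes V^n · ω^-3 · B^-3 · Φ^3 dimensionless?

Balance the L exponent: (3)·n from V, plus −3·(0) − 3·(0) + 3·(2) = 6 from the rest, must sum to zero.
3n + 6 = 0, so n = -2.

-2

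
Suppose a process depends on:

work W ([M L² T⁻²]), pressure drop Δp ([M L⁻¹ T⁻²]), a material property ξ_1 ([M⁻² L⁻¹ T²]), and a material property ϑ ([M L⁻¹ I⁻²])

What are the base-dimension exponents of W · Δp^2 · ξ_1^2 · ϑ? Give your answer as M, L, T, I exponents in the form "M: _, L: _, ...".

M: 0, L: -3, T: -2, I: -2

Collect each base-dimension exponent across the product:
  M: (1) + 2·(1) + 2·(-2) + (1) = 0
  L: (2) + 2·(-1) + 2·(-1) + (-1) = -3
  T: (-2) + 2·(-2) + 2·(2) + (0) = -2
  I: (0) + 2·(0) + 2·(0) + (-2) = -2
So the dimensions are [L⁻³ T⁻² I⁻²].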